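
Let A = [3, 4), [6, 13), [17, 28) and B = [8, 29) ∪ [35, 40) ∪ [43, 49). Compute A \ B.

[3, 4): nothing removed.
[6, 13) \ B = [6, 8).
[17, 28): entirely removed.

[3, 4) ∪ [6, 8)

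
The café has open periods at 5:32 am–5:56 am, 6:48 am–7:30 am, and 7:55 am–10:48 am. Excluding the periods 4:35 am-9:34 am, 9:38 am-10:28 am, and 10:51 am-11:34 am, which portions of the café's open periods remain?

5:32 am-5:56 am: entirely removed.
6:48 am-7:30 am: entirely removed.
7:55 am-10:48 am \ B = 9:34 am-9:38 am, 10:28 am-10:48 am.

9:34 am-9:38 am, 10:28 am-10:48 am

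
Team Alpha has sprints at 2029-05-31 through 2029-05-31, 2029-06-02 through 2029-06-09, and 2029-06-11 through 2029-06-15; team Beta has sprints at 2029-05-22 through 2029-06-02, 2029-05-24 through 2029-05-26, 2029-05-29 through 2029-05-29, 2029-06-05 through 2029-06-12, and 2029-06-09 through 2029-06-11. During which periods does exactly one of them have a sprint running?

Merge the second list: 2029-05-22 through 2029-06-02, 2029-06-05 through 2029-06-12.
Only in the first: 2029-06-03 through 2029-06-04, 2029-06-13 through 2029-06-15.
Only in the second: 2029-05-22 through 2029-05-30, 2029-06-01 through 2029-06-01, 2029-06-10 through 2029-06-10.
Together these are the periods covered by exactly one.

2029-05-22 through 2029-05-30, 2029-06-01 through 2029-06-01, 2029-06-03 through 2029-06-04, 2029-06-10 through 2029-06-10, 2029-06-13 through 2029-06-15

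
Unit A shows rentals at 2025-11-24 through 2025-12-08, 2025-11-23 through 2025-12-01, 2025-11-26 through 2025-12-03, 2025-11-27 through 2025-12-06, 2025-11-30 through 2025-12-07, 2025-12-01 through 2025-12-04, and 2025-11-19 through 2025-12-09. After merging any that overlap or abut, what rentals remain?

Sort by start: 2025-11-19 through 2025-12-09, 2025-11-23 through 2025-12-01, 2025-11-24 through 2025-12-08, 2025-11-26 through 2025-12-03, 2025-11-27 through 2025-12-06, 2025-11-30 through 2025-12-07, 2025-12-01 through 2025-12-04.
2025-11-23 through 2025-12-01 overlaps/touches 2025-11-19 through 2025-12-09 → extend to 2025-11-19 through 2025-12-09.
2025-11-24 through 2025-12-08 overlaps/touches 2025-11-19 through 2025-12-09 → extend to 2025-11-19 through 2025-12-09.
2025-11-26 through 2025-12-03 overlaps/touches 2025-11-19 through 2025-12-09 → extend to 2025-11-19 through 2025-12-09.
2025-11-27 through 2025-12-06 overlaps/touches 2025-11-19 through 2025-12-09 → extend to 2025-11-19 through 2025-12-09.
2025-11-30 through 2025-12-07 overlaps/touches 2025-11-19 through 2025-12-09 → extend to 2025-11-19 through 2025-12-09.
2025-12-01 through 2025-12-04 overlaps/touches 2025-11-19 through 2025-12-09 → extend to 2025-11-19 through 2025-12-09.

2025-11-19 through 2025-12-09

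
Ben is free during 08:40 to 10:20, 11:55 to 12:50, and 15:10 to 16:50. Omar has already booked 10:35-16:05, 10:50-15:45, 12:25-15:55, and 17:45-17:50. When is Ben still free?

08:40-10:20, 16:05-16:50

Merge the second list: 10:35-16:05, 17:45-17:50.
08:40-10:20: nothing removed.
11:55-12:50: entirely removed.
15:10-16:50 \ B = 16:05-16:50.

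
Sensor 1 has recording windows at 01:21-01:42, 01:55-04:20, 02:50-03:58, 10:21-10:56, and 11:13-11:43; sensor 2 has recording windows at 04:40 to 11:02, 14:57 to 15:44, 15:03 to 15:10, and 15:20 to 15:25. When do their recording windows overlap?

10:21–10:56

A, merged: 01:21–01:42, 01:55–04:20, 10:21–10:56, 11:13–11:43.
B, merged: 04:40–11:02, 14:57–15:44.
01:21–01:42 falls entirely outside B.
01:55–04:20 falls entirely outside B.
10:21–10:56 overlaps B on 10:21–10:56.
11:13–11:43 falls entirely outside B.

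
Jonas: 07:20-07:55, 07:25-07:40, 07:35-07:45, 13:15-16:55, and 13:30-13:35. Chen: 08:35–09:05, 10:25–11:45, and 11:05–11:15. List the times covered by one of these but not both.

07:20–07:55, 08:35–09:05, 10:25–11:45, 13:15–16:55

Merge the first list: 07:20–07:55, 13:15–16:55.
Merge the second list: 08:35–09:05, 10:25–11:45.
A but not B: 07:20–07:55, 13:15–16:55.
B but not A: 08:35–09:05, 10:25–11:45.
Combining gives A △ B.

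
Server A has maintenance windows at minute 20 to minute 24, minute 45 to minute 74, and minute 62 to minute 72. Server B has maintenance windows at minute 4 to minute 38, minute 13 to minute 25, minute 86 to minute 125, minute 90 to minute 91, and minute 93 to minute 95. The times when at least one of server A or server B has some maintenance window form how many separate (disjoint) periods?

A, merged: minute 20 to minute 24, minute 45 to minute 74.
B, merged: minute 4 to minute 38, minute 86 to minute 125.
A ∪ B = minute 4 to minute 38, minute 45 to minute 74, minute 86 to minute 125.
That is 3 disjoint pieces.

3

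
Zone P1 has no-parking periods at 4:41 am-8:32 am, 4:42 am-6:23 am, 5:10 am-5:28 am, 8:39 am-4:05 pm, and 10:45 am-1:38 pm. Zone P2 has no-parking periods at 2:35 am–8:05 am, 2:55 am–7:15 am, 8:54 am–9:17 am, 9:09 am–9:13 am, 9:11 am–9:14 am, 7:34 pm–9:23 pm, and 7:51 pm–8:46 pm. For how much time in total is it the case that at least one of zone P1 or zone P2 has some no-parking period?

15 h 12 min

A, merged: 4:41 am–8:32 am, 8:39 am–4:05 pm.
B, merged: 2:35 am–8:05 am, 8:54 am–9:17 am, 7:34 pm–9:23 pm.
A ∪ B = 2:35 am–8:32 am, 8:39 am–4:05 pm, 7:34 pm–9:23 pm.
Total: 5 h 57 min + 7 h 26 min + 1 h 49 min = 15 h 12 min.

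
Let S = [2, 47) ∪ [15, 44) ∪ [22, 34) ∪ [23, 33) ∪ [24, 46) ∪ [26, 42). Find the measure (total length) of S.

45

Merged: [2, 47).
Length: 45.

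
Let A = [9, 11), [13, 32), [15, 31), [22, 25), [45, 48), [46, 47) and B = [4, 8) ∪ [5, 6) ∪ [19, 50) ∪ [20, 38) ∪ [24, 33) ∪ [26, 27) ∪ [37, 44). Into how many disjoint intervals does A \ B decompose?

2

A, merged: [9, 11), [13, 32), [45, 48).
B, merged: [4, 8), [19, 50).
A \ B = [9, 11), [13, 19).
That is 2 disjoint pieces.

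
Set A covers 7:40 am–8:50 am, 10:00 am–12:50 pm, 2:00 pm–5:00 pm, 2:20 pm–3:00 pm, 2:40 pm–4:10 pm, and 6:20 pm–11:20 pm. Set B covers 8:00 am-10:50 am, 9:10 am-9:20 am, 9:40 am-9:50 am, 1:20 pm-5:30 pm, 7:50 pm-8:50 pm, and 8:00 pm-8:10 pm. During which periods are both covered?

First set merges to 7:40 am-8:50 am, 10:00 am-12:50 pm, 2:00 pm-5:00 pm, 6:20 pm-11:20 pm.
Second set merges to 8:00 am-10:50 am, 1:20 pm-5:30 pm, 7:50 pm-8:50 pm.
7:40 am-8:50 am meets the second set on 8:00 am-8:50 am.
10:00 am-12:50 pm meets the second set on 10:00 am-10:50 am.
2:00 pm-5:00 pm meets the second set on 2:00 pm-5:00 pm.
6:20 pm-11:20 pm meets the second set on 7:50 pm-8:50 pm.

8:00 am-8:50 am, 10:00 am-10:50 am, 2:00 pm-5:00 pm, 7:50 pm-8:50 pm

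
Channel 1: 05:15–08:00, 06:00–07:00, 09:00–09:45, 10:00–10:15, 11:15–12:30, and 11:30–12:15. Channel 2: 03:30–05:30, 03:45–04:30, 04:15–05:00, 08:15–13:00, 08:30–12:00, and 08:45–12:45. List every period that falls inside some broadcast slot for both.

A, merged: 05:15-08:00, 09:00-09:45, 10:00-10:15, 11:15-12:30.
B, merged: 03:30-05:30, 08:15-13:00.
05:15-08:00 ∩ B → 05:15-05:30.
09:00-09:45 ∩ B → 09:00-09:45.
10:00-10:15 ∩ B → 10:00-10:15.
11:15-12:30 ∩ B → 11:15-12:30.

05:15-05:30, 09:00-09:45, 10:00-10:15, 11:15-12:30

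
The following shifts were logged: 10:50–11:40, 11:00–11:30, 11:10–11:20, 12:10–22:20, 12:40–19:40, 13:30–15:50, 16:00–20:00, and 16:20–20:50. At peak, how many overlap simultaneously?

Sweep endpoints in order; track running count of active intervals.
Peak of 4 reached at 16:20.

4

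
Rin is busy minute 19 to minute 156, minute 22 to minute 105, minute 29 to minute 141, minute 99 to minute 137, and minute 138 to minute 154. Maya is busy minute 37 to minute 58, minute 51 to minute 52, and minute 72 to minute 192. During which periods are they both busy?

minute 37 to minute 58, minute 72 to minute 156

Merge the first list: minute 19 to minute 156.
Merge the second list: minute 37 to minute 58, minute 72 to minute 192.
minute 19 to minute 156 meets the second set on minute 37 to minute 58, minute 72 to minute 156.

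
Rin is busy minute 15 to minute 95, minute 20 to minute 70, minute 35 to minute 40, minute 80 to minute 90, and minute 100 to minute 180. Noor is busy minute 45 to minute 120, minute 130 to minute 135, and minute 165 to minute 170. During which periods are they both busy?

minute 45 to minute 95, minute 100 to minute 120, minute 130 to minute 135, minute 165 to minute 170

A, merged: minute 15 to minute 95, minute 100 to minute 180.
minute 15 to minute 95 meets the second set on minute 45 to minute 95.
minute 100 to minute 180 meets the second set on minute 100 to minute 120, minute 130 to minute 135, minute 165 to minute 170.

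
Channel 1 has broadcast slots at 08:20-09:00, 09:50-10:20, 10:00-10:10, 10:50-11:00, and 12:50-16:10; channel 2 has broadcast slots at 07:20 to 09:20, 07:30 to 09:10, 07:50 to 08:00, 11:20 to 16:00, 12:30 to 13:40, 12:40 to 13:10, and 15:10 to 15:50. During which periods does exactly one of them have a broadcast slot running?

First set merges to 08:20–09:00, 09:50–10:20, 10:50–11:00, 12:50–16:10.
Second set merges to 07:20–09:20, 11:20–16:00.
Only in the first: 09:50–10:20, 10:50–11:00, 16:00–16:10.
Only in the second: 07:20–08:20, 09:00–09:20, 11:20–12:50.
Together these are the periods covered by exactly one.

07:20–08:20, 09:00–09:20, 09:50–10:20, 10:50–11:00, 11:20–12:50, 16:00–16:10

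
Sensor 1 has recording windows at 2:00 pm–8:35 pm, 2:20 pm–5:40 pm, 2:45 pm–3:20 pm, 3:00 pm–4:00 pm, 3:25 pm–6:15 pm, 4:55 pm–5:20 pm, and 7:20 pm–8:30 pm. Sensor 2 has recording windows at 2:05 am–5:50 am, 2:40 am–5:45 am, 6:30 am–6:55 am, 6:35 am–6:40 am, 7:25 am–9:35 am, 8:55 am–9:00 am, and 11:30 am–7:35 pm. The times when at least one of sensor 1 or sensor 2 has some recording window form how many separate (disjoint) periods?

4

Merge the first list: 2:00 pm–8:35 pm.
Merge the second list: 2:05 am–5:50 am, 6:30 am–6:55 am, 7:25 am–9:35 am, 11:30 am–7:35 pm.
A ∪ B = 2:05 am–5:50 am, 6:30 am–6:55 am, 7:25 am–9:35 am, 11:30 am–8:35 pm.
That is 4 disjoint pieces.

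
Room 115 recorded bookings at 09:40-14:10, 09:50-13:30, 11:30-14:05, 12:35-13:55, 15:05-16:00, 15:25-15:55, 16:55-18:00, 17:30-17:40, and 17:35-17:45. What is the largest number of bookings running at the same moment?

4

At 12:35, 4 of the intervals are simultaneously active.
No point has more.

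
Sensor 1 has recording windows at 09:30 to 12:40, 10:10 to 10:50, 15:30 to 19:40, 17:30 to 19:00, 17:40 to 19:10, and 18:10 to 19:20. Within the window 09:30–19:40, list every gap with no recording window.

12:40–15:30

The merged coverage is 09:30–12:40, 15:30–19:40.
Complement within 09:30–19:40: 12:40–15:30.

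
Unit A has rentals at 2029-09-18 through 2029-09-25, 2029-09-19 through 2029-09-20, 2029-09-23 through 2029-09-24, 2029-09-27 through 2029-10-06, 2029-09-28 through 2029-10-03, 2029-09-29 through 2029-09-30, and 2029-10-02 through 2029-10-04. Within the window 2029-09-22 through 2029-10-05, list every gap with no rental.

Covered (merged): 2029-09-18 through 2029-09-25, 2029-09-27 through 2029-10-06.
Complement within 2029-09-22 through 2029-10-05: 2029-09-26 through 2029-09-26.

2029-09-26 through 2029-09-26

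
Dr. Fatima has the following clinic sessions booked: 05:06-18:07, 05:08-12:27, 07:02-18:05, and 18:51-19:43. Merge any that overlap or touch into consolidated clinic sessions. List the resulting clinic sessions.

05:06-18:07, 18:51-19:43

05:08-12:27 overlaps/touches 05:06-18:07 → extend to 05:06-18:07.
07:02-18:05 overlaps/touches 05:06-18:07 → extend to 05:06-18:07.
18:51-19:43 is disjoint → start new block.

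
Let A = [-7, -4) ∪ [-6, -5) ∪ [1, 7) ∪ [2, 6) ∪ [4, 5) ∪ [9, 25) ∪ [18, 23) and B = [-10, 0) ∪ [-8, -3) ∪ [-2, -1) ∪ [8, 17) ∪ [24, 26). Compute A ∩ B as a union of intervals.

[-7, -4) ∪ [9, 17) ∪ [24, 25)

A, merged: [-7, -4), [1, 7), [9, 25).
B, merged: [-10, 0), [8, 17), [24, 26).
[-7, -4) ∩ B → [-7, -4).
[1, 7) meets no B interval.
[9, 25) ∩ B → [9, 17), [24, 25).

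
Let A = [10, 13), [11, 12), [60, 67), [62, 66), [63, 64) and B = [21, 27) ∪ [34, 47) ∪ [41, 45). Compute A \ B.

First set merges to [10, 13), [60, 67).
Second set merges to [21, 27), [34, 47).
[10, 13): nothing removed.
[60, 67): nothing removed.

[10, 13) ∪ [60, 67)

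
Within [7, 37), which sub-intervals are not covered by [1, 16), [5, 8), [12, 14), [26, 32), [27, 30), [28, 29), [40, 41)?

The merged coverage is [1, 16), [26, 32), [40, 41).
Gaps within [7, 37): [16, 26), [32, 37).

[16, 26) ∪ [32, 37)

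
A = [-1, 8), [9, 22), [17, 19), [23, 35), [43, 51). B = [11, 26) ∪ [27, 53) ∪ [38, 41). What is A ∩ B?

[11, 22) ∪ [23, 26) ∪ [27, 35) ∪ [43, 51)

A, merged: [-1, 8), [9, 22), [23, 35), [43, 51).
B, merged: [11, 26), [27, 53).
[-1, 8): no overlap with the second set.
[9, 22) meets the second set on [11, 22).
[23, 35) meets the second set on [23, 26), [27, 35).
[43, 51) meets the second set on [43, 51).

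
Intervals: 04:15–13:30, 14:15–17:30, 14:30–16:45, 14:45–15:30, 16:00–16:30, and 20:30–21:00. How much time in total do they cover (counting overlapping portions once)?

Merged: 04:15-13:30, 14:15-17:30, 20:30-21:00.
Lengths: 9 h 15 min + 3 h 15 min + 30 min = 13 h.

13 h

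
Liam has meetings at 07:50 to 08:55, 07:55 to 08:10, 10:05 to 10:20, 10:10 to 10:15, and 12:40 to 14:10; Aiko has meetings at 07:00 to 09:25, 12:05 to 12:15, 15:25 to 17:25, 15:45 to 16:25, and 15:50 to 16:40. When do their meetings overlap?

07:50–08:55

A, merged: 07:50–08:55, 10:05–10:20, 12:40–14:10.
B, merged: 07:00–09:25, 12:05–12:15, 15:25–17:25.
07:50–08:55 meets the second set on 07:50–08:55.
10:05–10:20: no overlap with the second set.
12:40–14:10: no overlap with the second set.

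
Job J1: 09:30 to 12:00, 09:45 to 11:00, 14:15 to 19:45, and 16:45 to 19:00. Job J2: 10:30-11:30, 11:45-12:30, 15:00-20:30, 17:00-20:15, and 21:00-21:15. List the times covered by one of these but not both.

09:30–10:30, 11:30–11:45, 12:00–12:30, 14:15–15:00, 19:45–20:30, 21:00–21:15

First set merges to 09:30–12:00, 14:15–19:45.
Second set merges to 10:30–11:30, 11:45–12:30, 15:00–20:30, 21:00–21:15.
A but not B: 09:30–10:30, 11:30–11:45, 14:15–15:00.
B but not A: 12:00–12:30, 19:45–20:30, 21:00–21:15.
Combining gives A △ B.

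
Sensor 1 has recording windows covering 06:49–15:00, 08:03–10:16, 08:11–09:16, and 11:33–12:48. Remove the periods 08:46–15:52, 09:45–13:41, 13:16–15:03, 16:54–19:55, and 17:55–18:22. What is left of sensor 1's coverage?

Merge the first list: 06:49-15:00.
Merge the second list: 08:46-15:52, 16:54-19:55.
06:49-15:00 minus B → 06:49-08:46.

06:49-08:46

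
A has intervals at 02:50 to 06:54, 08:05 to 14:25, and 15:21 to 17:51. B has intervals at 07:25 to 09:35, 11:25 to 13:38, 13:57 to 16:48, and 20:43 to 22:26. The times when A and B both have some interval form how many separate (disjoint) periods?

A ∩ B = 08:05-09:35, 11:25-13:38, 13:57-14:25, 15:21-16:48.
That is 4 disjoint pieces.

4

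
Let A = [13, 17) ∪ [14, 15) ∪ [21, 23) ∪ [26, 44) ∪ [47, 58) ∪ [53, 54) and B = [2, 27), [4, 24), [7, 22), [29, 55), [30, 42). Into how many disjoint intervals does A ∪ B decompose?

1

First set merges to [13, 17), [21, 23), [26, 44), [47, 58).
Second set merges to [2, 27), [29, 55).
A ∪ B = [2, 58).
That is 1 disjoint piece.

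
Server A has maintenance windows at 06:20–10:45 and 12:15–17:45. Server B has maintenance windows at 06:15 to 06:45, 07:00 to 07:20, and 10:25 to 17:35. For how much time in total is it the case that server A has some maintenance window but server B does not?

3 h 30 min

A \ B = 06:45–07:00, 07:20–10:25, 17:35–17:45.
Total: 15 min + 3 h 5 min + 10 min = 3 h 30 min.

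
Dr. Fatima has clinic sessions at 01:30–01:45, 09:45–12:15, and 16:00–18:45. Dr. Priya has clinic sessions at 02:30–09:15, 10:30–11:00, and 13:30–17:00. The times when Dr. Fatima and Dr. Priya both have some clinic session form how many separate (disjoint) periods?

A ∩ B = 10:30–11:00, 16:00–17:00.
That is 2 disjoint pieces.

2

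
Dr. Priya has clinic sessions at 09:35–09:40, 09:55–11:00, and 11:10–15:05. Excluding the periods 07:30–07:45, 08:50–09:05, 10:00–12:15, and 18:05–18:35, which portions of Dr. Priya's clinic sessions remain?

09:35–09:40: no B overlap → unchanged.
09:55–11:00 minus B → 09:55–10:00.
11:10–15:05 minus B → 12:15–15:05.

09:35–09:40, 09:55–10:00, 12:15–15:05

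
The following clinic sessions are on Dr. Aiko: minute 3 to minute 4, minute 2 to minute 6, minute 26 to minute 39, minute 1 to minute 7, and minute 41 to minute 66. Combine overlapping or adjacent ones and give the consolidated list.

minute 1 to minute 7, minute 26 to minute 39, minute 41 to minute 66

Sort by start: minute 1 to minute 7, minute 2 to minute 6, minute 3 to minute 4, minute 26 to minute 39, minute 41 to minute 66.
minute 2 to minute 6 overlaps/touches minute 1 to minute 7 → extend to minute 1 to minute 7.
minute 3 to minute 4 overlaps/touches minute 1 to minute 7 → extend to minute 1 to minute 7.
minute 26 to minute 39 is disjoint → start new block.
minute 41 to minute 66 is disjoint → start new block.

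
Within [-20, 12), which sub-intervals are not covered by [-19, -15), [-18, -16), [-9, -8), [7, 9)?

[-20, -19) ∪ [-15, -9) ∪ [-8, 7) ∪ [9, 12)

The merged coverage is [-19, -15), [-9, -8), [7, 9).
Uncovered inside [-20, 12): [-20, -19), [-15, -9), [-8, 7), [9, 12).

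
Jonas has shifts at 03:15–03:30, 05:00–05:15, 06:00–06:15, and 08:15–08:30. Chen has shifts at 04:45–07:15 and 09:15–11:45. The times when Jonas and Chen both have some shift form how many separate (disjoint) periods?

2

A ∩ B = 05:00-05:15, 06:00-06:15.
That is 2 disjoint pieces.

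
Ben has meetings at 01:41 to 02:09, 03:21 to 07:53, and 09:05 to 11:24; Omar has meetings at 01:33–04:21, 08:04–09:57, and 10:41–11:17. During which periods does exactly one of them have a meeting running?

A \ B = 04:21-07:53, 09:57-10:41, 11:17-11:24.
B \ A = 01:33-01:41, 02:09-03:21, 08:04-09:05.
Union of the two gives the symmetric difference.

01:33-01:41, 02:09-03:21, 04:21-07:53, 08:04-09:05, 09:57-10:41, 11:17-11:24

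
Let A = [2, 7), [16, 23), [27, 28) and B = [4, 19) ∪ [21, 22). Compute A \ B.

[2, 7) minus B → [2, 4).
[16, 23) minus B → [19, 21), [22, 23).
[27, 28): no B overlap → unchanged.

[2, 4) ∪ [19, 21) ∪ [22, 23) ∪ [27, 28)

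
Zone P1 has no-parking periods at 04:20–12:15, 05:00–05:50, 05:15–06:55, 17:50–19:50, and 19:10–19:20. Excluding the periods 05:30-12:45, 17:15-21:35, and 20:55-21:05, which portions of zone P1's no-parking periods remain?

A, merged: 04:20-12:15, 17:50-19:50.
B, merged: 05:30-12:45, 17:15-21:35.
04:20-12:15 with B removed leaves 04:20-05:30.
17:50-19:50 lies entirely inside B → drops out.

04:20-05:30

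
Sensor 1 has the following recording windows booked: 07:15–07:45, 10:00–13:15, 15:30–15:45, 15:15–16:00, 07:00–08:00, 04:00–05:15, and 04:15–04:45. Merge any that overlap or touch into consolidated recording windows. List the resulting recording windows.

04:00-05:15, 07:00-08:00, 10:00-13:15, 15:15-16:00

Sort by start: 04:00-05:15, 04:15-04:45, 07:00-08:00, 07:15-07:45, 10:00-13:15, 15:15-16:00, 15:30-15:45.
04:15-04:45 overlaps/touches 04:00-05:15 → extend to 04:00-05:15.
07:00-08:00 is disjoint → start new block.
07:15-07:45 overlaps/touches 07:00-08:00 → extend to 07:00-08:00.
10:00-13:15 is disjoint → start new block.
15:15-16:00 is disjoint → start new block.
15:30-15:45 overlaps/touches 15:15-16:00 → extend to 15:15-16:00.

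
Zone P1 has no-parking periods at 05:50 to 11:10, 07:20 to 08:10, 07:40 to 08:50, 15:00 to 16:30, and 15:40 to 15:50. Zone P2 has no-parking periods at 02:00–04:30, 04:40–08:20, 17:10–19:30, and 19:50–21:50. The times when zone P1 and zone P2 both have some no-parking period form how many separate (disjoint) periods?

1

First set merges to 05:50-11:10, 15:00-16:30.
A ∩ B = 05:50-08:20.
That is 1 disjoint piece.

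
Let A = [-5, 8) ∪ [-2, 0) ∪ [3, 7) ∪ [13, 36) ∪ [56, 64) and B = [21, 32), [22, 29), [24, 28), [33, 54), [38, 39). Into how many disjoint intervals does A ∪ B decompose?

Merge the first list: [-5, 8), [13, 36), [56, 64).
Merge the second list: [21, 32), [33, 54).
A ∪ B = [-5, 8), [13, 54), [56, 64).
That is 3 disjoint pieces.

3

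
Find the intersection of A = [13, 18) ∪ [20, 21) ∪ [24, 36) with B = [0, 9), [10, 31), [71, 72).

[13, 18) ∪ [20, 21) ∪ [24, 31)

[13, 18) overlaps B on [13, 18).
[20, 21) overlaps B on [20, 21).
[24, 36) overlaps B on [24, 31).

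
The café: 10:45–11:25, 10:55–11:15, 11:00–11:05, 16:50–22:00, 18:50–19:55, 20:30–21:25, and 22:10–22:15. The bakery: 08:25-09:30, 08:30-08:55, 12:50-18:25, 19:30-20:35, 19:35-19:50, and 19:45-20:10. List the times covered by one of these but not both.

08:25-09:30, 10:45-11:25, 12:50-16:50, 18:25-19:30, 20:35-22:00, 22:10-22:15

A, merged: 10:45-11:25, 16:50-22:00, 22:10-22:15.
B, merged: 08:25-09:30, 12:50-18:25, 19:30-20:35.
A \ B = 10:45-11:25, 18:25-19:30, 20:35-22:00, 22:10-22:15.
B \ A = 08:25-09:30, 12:50-16:50.
Union of the two gives the symmetric difference.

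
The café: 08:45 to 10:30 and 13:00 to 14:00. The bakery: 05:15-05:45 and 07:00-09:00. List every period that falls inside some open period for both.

08:45–09:00

08:45–10:30 ∩ B → 08:45–09:00.
13:00–14:00 meets no B interval.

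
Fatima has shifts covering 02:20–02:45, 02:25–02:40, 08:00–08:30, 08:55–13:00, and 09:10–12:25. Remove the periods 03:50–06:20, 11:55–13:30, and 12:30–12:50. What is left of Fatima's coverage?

Merge the first list: 02:20–02:45, 08:00–08:30, 08:55–13:00.
Merge the second list: 03:50–06:20, 11:55–13:30.
02:20–02:45: nothing removed.
08:00–08:30: nothing removed.
08:55–13:00 \ B = 08:55–11:55.

02:20–02:45, 08:00–08:30, 08:55–11:55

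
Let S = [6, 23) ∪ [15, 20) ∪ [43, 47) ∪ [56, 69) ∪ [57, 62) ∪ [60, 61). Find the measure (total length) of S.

Merged: [6, 23), [43, 47), [56, 69).
Lengths: 17 + 4 + 13 = 34.

34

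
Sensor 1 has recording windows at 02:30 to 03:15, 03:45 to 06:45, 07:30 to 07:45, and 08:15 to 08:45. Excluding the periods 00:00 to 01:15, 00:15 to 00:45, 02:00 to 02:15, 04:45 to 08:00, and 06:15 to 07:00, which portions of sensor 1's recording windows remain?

02:30–03:15, 03:45–04:45, 08:15–08:45

Second set merges to 00:00–01:15, 02:00–02:15, 04:45–08:00.
02:30–03:15: no B overlap → unchanged.
03:45–06:45 minus B → 03:45–04:45.
07:30–07:45: fully covered by B → removed.
08:15–08:45: no B overlap → unchanged.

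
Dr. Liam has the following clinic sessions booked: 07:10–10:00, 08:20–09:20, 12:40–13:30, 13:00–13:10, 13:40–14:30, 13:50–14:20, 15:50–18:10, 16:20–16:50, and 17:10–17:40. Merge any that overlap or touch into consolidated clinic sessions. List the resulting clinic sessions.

08:20–09:20 overlaps/touches 07:10–10:00 → extend to 07:10–10:00.
12:40–13:30 is disjoint → start new block.
13:00–13:10 overlaps/touches 12:40–13:30 → extend to 12:40–13:30.
13:40–14:30 is disjoint → start new block.
13:50–14:20 overlaps/touches 13:40–14:30 → extend to 13:40–14:30.
15:50–18:10 is disjoint → start new block.
16:20–16:50 overlaps/touches 15:50–18:10 → extend to 15:50–18:10.
17:10–17:40 overlaps/touches 15:50–18:10 → extend to 15:50–18:10.

07:10–10:00, 12:40–13:30, 13:40–14:30, 15:50–18:10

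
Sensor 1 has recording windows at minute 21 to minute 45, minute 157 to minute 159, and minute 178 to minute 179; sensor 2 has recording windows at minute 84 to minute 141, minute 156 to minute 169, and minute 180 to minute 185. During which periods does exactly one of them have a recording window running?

A but not B: minute 21 to minute 45, minute 178 to minute 179.
B but not A: minute 84 to minute 141, minute 156 to minute 157, minute 159 to minute 169, minute 180 to minute 185.
Combining gives A △ B.

minute 21 to minute 45, minute 84 to minute 141, minute 156 to minute 157, minute 159 to minute 169, minute 178 to minute 179, minute 180 to minute 185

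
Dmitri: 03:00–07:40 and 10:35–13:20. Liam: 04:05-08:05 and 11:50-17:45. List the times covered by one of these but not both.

A \ B = 03:00–04:05, 10:35–11:50.
B \ A = 07:40–08:05, 13:20–17:45.
Union of the two gives the symmetric difference.

03:00–04:05, 07:40–08:05, 10:35–11:50, 13:20–17:45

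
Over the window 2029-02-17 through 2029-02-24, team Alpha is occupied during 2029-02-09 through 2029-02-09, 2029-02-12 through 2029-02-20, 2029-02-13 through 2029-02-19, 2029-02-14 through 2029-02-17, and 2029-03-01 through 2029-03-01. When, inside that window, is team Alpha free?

Covered (merged): 2029-02-09 through 2029-02-09, 2029-02-12 through 2029-02-20, 2029-03-01 through 2029-03-01.
Uncovered inside 2029-02-17 through 2029-02-24: 2029-02-21 through 2029-02-24.

2029-02-21 through 2029-02-24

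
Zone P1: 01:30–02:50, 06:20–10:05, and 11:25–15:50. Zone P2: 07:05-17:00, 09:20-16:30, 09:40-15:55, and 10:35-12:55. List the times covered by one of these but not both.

01:30-02:50, 06:20-07:05, 10:05-11:25, 15:50-17:00

Second set merges to 07:05-17:00.
A but not B: 01:30-02:50, 06:20-07:05.
B but not A: 10:05-11:25, 15:50-17:00.
Combining gives A △ B.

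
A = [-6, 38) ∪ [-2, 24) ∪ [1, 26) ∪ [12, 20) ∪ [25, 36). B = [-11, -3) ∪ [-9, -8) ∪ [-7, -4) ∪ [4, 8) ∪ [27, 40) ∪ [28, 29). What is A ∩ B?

[-6, -3) ∪ [4, 8) ∪ [27, 38)

Merge the first list: [-6, 38).
Merge the second list: [-11, -3), [4, 8), [27, 40).
[-6, 38) meets the second set on [-6, -3), [4, 8), [27, 38).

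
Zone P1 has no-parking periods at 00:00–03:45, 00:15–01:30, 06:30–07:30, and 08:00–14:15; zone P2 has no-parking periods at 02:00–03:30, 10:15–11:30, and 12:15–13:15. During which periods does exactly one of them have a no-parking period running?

A, merged: 00:00-03:45, 06:30-07:30, 08:00-14:15.
Only in the first: 00:00-02:00, 03:30-03:45, 06:30-07:30, 08:00-10:15, 11:30-12:15, 13:15-14:15.
Only in the second: none.
Together these are the periods covered by exactly one.

00:00-02:00, 03:30-03:45, 06:30-07:30, 08:00-10:15, 11:30-12:15, 13:15-14:15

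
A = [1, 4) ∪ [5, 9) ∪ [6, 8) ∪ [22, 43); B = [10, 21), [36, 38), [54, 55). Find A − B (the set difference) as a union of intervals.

First set merges to [1, 4), [5, 9), [22, 43).
[1, 4): nothing removed.
[5, 9): nothing removed.
[22, 43) \ B = [22, 36), [38, 43).

[1, 4) ∪ [5, 9) ∪ [22, 36) ∪ [38, 43)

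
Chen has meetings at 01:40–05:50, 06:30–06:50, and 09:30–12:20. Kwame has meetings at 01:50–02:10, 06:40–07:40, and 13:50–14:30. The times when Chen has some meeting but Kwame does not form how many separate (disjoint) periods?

4

A \ B = 01:40–01:50, 02:10–05:50, 06:30–06:40, 09:30–12:20.
That is 4 disjoint pieces.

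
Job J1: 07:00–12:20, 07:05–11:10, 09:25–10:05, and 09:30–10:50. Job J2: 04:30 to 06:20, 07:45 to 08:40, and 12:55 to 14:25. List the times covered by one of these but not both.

04:30-06:20, 07:00-07:45, 08:40-12:20, 12:55-14:25

First set merges to 07:00-12:20.
A \ B = 07:00-07:45, 08:40-12:20.
B \ A = 04:30-06:20, 12:55-14:25.
Union of the two gives the symmetric difference.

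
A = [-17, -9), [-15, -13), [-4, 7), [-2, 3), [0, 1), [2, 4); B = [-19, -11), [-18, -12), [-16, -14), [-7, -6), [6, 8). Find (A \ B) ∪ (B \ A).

Merge the first list: [-17, -9), [-4, 7).
Merge the second list: [-19, -11), [-7, -6), [6, 8).
A \ B = [-11, -9), [-4, 6).
B \ A = [-19, -17), [-7, -6), [7, 8).
Union of the two gives the symmetric difference.

[-19, -17) ∪ [-11, -9) ∪ [-7, -6) ∪ [-4, 6) ∪ [7, 8)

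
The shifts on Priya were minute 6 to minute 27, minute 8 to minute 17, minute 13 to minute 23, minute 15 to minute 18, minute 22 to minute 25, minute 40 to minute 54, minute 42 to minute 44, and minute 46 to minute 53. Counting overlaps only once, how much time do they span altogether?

Merged: minute 6 to minute 27, minute 40 to minute 54.
Lengths: 21 minutes + 14 minutes = 35 minutes.

35 minutes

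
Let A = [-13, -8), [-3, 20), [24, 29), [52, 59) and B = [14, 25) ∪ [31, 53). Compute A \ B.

[-13, -8): no B overlap → unchanged.
[-3, 20) minus B → [-3, 14).
[24, 29) minus B → [25, 29).
[52, 59) minus B → [53, 59).

[-13, -8) ∪ [-3, 14) ∪ [25, 29) ∪ [53, 59)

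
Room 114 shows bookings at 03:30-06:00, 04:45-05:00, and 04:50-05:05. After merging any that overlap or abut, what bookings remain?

03:30–06:00

04:45–05:00 overlaps/touches 03:30–06:00 → extend to 03:30–06:00.
04:50–05:05 overlaps/touches 03:30–06:00 → extend to 03:30–06:00.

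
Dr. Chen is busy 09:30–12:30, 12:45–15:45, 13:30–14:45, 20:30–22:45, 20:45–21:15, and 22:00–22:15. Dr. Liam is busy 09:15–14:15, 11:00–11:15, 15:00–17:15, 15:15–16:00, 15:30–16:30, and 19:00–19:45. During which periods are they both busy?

09:30–12:30, 12:45–14:15, 15:00–15:45

A, merged: 09:30–12:30, 12:45–15:45, 20:30–22:45.
B, merged: 09:15–14:15, 15:00–17:15, 19:00–19:45.
09:30–12:30 meets the second set on 09:30–12:30.
12:45–15:45 meets the second set on 12:45–14:15, 15:00–15:45.
20:30–22:45: no overlap with the second set.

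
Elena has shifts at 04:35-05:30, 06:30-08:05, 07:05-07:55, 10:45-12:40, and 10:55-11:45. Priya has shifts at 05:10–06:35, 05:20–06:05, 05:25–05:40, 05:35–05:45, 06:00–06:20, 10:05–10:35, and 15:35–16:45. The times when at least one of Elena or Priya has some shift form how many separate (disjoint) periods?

Merge the first list: 04:35–05:30, 06:30–08:05, 10:45–12:40.
Merge the second list: 05:10–06:35, 10:05–10:35, 15:35–16:45.
A ∪ B = 04:35–08:05, 10:05–10:35, 10:45–12:40, 15:35–16:45.
That is 4 disjoint pieces.

4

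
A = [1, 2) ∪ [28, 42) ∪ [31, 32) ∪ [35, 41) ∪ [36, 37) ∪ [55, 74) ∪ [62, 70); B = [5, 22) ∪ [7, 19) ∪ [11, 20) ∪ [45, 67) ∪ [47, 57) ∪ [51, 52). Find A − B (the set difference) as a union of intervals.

First set merges to [1, 2), [28, 42), [55, 74).
Second set merges to [5, 22), [45, 67).
[1, 2): no B overlap → unchanged.
[28, 42): no B overlap → unchanged.
[55, 74) minus B → [67, 74).

[1, 2) ∪ [28, 42) ∪ [67, 74)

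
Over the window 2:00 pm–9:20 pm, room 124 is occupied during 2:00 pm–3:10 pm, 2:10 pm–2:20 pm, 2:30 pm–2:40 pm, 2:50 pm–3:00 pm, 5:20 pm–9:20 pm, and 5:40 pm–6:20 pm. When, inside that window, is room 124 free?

After merging, the occupied span is 2:00 pm–3:10 pm, 5:20 pm–9:20 pm.
Gaps within 2:00 pm–9:20 pm: 3:10 pm–5:20 pm.

3:10 pm–5:20 pm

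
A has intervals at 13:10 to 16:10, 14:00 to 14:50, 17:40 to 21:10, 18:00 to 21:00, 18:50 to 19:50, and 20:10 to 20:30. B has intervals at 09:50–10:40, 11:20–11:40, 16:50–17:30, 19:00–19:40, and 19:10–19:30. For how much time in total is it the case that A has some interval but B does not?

A, merged: 13:10-16:10, 17:40-21:10.
B, merged: 09:50-10:40, 11:20-11:40, 16:50-17:30, 19:00-19:40.
A \ B = 13:10-16:10, 17:40-19:00, 19:40-21:10.
Total: 3 h + 1 h 20 min + 1 h 30 min = 5 h 50 min.

5 h 50 min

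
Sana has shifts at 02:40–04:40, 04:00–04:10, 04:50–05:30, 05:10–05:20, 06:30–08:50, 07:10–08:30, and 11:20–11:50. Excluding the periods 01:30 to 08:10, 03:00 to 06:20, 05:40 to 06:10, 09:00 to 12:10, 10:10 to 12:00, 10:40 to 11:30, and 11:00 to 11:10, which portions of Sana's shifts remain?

08:10-08:50

Merge the first list: 02:40-04:40, 04:50-05:30, 06:30-08:50, 11:20-11:50.
Merge the second list: 01:30-08:10, 09:00-12:10.
02:40-04:40: entirely removed.
04:50-05:30: entirely removed.
06:30-08:50 \ B = 08:10-08:50.
11:20-11:50: entirely removed.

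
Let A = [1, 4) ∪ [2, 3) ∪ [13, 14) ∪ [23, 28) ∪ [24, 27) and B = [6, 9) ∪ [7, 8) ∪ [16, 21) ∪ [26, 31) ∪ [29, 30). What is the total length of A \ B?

7

First set merges to [1, 4), [13, 14), [23, 28).
Second set merges to [6, 9), [16, 21), [26, 31).
A \ B = [1, 4), [13, 14), [23, 26).
Total: 3 + 1 + 3 = 7.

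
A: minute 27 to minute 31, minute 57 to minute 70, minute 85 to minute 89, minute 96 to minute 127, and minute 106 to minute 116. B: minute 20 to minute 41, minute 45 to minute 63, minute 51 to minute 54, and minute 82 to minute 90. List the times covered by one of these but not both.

minute 20 to minute 27, minute 31 to minute 41, minute 45 to minute 57, minute 63 to minute 70, minute 82 to minute 85, minute 89 to minute 90, minute 96 to minute 127

A, merged: minute 27 to minute 31, minute 57 to minute 70, minute 85 to minute 89, minute 96 to minute 127.
B, merged: minute 20 to minute 41, minute 45 to minute 63, minute 82 to minute 90.
A \ B = minute 63 to minute 70, minute 96 to minute 127.
B \ A = minute 20 to minute 27, minute 31 to minute 41, minute 45 to minute 57, minute 82 to minute 85, minute 89 to minute 90.
Union of the two gives the symmetric difference.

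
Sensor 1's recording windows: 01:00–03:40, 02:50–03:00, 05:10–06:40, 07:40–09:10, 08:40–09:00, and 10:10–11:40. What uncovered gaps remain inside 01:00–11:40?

The merged coverage is 01:00-03:40, 05:10-06:40, 07:40-09:10, 10:10-11:40.
Complement within 01:00-11:40: 03:40-05:10, 06:40-07:40, 09:10-10:10.

03:40-05:10, 06:40-07:40, 09:10-10:10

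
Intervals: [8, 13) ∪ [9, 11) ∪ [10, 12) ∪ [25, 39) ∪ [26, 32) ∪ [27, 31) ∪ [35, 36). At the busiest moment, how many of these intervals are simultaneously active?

3

Walk the sorted start/end points keeping a running depth.
The depth first hits 3 at 10.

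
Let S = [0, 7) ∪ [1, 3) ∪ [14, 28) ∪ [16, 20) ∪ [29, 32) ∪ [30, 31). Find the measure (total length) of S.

24

Merged: [0, 7), [14, 28), [29, 32).
Lengths: 7 + 14 + 3 = 24.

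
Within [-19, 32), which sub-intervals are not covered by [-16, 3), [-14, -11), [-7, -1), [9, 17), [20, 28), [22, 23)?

[-19, -16) ∪ [3, 9) ∪ [17, 20) ∪ [28, 32)

The merged coverage is [-16, 3), [9, 17), [20, 28).
Complement within [-19, 32): [-19, -16), [3, 9), [17, 20), [28, 32).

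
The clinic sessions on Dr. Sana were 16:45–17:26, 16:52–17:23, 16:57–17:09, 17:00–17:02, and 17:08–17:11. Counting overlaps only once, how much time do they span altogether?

41 min

Merged: 16:45-17:26.
Length: 41 min.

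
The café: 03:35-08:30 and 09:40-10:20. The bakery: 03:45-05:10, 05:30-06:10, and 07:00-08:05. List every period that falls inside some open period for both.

03:45-05:10, 05:30-06:10, 07:00-08:05

03:35-08:30 ∩ B → 03:45-05:10, 05:30-06:10, 07:00-08:05.
09:40-10:20 meets no B interval.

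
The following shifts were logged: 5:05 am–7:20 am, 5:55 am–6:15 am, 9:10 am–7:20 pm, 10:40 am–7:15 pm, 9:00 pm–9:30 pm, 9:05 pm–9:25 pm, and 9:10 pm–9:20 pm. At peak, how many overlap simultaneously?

3

At 9:10 pm, 3 of the intervals are simultaneously active.
No point has more.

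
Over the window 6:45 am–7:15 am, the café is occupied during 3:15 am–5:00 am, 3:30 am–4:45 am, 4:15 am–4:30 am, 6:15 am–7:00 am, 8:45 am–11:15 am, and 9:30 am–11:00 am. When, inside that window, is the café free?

After merging, the occupied span is 3:15 am–5:00 am, 6:15 am–7:00 am, 8:45 am–11:15 am.
Complement within 6:45 am–7:15 am: 7:00 am–7:15 am.

7:00 am–7:15 am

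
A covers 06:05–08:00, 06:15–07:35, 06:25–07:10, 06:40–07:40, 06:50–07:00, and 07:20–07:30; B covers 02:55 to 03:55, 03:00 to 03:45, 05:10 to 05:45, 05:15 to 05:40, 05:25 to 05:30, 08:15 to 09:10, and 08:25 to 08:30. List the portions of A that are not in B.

Merge the first list: 06:05-08:00.
Merge the second list: 02:55-03:55, 05:10-05:45, 08:15-09:10.
06:05-08:00: nothing removed.

06:05-08:00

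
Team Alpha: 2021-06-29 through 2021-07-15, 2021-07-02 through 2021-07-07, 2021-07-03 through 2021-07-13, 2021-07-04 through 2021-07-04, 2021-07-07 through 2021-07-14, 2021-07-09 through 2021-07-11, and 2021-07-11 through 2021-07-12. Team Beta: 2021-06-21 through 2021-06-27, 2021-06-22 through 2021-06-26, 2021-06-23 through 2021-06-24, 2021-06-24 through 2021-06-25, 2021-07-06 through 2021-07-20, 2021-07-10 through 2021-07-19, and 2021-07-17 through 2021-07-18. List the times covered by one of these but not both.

A, merged: 2021-06-29 through 2021-07-15.
B, merged: 2021-06-21 through 2021-06-27, 2021-07-06 through 2021-07-20.
Only in the first: 2021-06-29 through 2021-07-05.
Only in the second: 2021-06-21 through 2021-06-27, 2021-07-16 through 2021-07-20.
Together these are the periods covered by exactly one.

2021-06-21 through 2021-06-27, 2021-06-29 through 2021-07-05, 2021-07-16 through 2021-07-20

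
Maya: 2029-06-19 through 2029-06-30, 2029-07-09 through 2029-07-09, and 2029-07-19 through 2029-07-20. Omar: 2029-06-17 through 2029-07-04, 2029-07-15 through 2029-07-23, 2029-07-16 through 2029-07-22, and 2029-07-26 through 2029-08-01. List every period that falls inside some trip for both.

B, merged: 2029-06-17 through 2029-07-04, 2029-07-15 through 2029-07-23, 2029-07-26 through 2029-08-01.
2029-06-19 through 2029-06-30 overlaps B on 2029-06-19 through 2029-06-30.
2029-07-09 through 2029-07-09 falls entirely outside B.
2029-07-19 through 2029-07-20 overlaps B on 2029-07-19 through 2029-07-20.

2029-06-19 through 2029-06-30, 2029-07-19 through 2029-07-20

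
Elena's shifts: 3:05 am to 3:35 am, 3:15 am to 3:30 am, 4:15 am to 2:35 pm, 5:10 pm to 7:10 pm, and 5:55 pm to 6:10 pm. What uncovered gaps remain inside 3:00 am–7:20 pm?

3:00 am–3:05 am, 3:35 am–4:15 am, 2:35 pm–5:10 pm, 7:10 pm–7:20 pm

The merged coverage is 3:05 am–3:35 am, 4:15 am–2:35 pm, 5:10 pm–7:10 pm.
Gaps within 3:00 am–7:20 pm: 3:00 am–3:05 am, 3:35 am–4:15 am, 2:35 pm–5:10 pm, 7:10 pm–7:20 pm.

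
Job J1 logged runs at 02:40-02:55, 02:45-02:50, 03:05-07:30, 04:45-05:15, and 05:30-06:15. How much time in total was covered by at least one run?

4 h 40 min

Merged: 02:40–02:55, 03:05–07:30.
Lengths: 15 min + 4 h 25 min = 4 h 40 min.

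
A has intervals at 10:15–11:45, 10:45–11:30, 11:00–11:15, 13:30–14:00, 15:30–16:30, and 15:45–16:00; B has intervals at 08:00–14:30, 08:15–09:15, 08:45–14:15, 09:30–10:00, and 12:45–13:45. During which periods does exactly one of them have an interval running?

First set merges to 10:15-11:45, 13:30-14:00, 15:30-16:30.
Second set merges to 08:00-14:30.
A but not B: 15:30-16:30.
B but not A: 08:00-10:15, 11:45-13:30, 14:00-14:30.
Combining gives A △ B.

08:00-10:15, 11:45-13:30, 14:00-14:30, 15:30-16:30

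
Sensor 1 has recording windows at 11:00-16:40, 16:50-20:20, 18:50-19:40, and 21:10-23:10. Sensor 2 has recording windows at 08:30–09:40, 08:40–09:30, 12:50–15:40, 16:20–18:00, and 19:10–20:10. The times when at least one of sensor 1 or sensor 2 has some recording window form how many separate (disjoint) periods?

3

Merge the first list: 11:00-16:40, 16:50-20:20, 21:10-23:10.
Merge the second list: 08:30-09:40, 12:50-15:40, 16:20-18:00, 19:10-20:10.
A ∪ B = 08:30-09:40, 11:00-20:20, 21:10-23:10.
That is 3 disjoint pieces.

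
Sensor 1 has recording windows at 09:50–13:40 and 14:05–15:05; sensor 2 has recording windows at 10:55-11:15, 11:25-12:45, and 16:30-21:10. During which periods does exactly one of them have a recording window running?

09:50–10:55, 11:15–11:25, 12:45–13:40, 14:05–15:05, 16:30–21:10

Only in the first: 09:50–10:55, 11:15–11:25, 12:45–13:40, 14:05–15:05.
Only in the second: 16:30–21:10.
Together these are the periods covered by exactly one.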